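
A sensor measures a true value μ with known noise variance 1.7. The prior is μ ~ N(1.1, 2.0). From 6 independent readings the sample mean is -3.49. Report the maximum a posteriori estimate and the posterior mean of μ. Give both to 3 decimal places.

Posterior for μ is Normal. Precision-weighted mean: (1/2.0·1.1 + 6/1.7·-3.49) / (1/2.0 + 6/1.7) = -2.920.
A Normal posterior is symmetric, so mode = mean.

μ_MAP = -2.920, E[μ|data] = -2.920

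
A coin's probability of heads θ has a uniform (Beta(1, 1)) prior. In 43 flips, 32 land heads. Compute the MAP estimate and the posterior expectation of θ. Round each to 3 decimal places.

MAP estimate = 0.744, posterior expectation = 0.733

Posterior: Beta(1+32, 1+11) = Beta(33, 12).
Mode = (33−1)/(33+12−2) = 32/43 = 0.744.
With a flat prior the MAP equals the MLE, 32/43.
Mean = 33/(33+12) = 33/45 = 0.733.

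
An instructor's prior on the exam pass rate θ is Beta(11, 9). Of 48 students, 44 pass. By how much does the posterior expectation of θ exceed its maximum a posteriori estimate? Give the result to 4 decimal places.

Posterior: Beta(11+44, 9+4) = Beta(55, 13).
Mode = (55−1)/(55+13−2) = 54/66 = 0.8182.
Mean = 55/(55+13) = 55/68 = 0.8088.
Difference = 0.8088 − 0.8182 = -0.0094.

-0.0094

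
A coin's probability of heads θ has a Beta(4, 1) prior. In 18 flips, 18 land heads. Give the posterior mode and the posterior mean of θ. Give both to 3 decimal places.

posterior mode = 1.000, posterior mean = 0.957

Posterior: Beta(4+18, 1+0) = Beta(22, 1).
Since β = 1 ≤ 1 and α > 1, the Beta density is monotone increasing on [0,1]; the mode is at 1.
Mean = 22/(22+1) = 0.957.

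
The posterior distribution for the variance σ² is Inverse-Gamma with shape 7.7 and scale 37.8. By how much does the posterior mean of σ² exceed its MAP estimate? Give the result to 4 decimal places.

1.2970

Mode = β/(α+1) = 37.8/8.7 = 4.3448.
Mean = β/(α−1) = 37.8/6.7 = 5.6418.
Difference = 5.6418 − 4.3448 = 1.2970.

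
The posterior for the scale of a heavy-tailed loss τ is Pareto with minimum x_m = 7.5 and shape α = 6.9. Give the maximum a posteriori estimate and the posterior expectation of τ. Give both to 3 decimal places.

The Pareto density is strictly decreasing on [x_m, ∞), so the mode is x_m = 7.500.
Mean = α·x_m/(α−1) = 6.9·7.5/5.9 = 8.771.
Mean > mode: the posterior has a right tail.

MAP = 7.500; posterior mean = 8.771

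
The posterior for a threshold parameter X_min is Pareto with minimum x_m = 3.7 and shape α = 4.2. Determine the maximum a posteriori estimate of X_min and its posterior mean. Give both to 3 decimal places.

The Pareto density is strictly decreasing on [x_m, ∞), so the mode is x_m = 3.700.
Mean = α·x_m/(α−1) = 4.2·3.7/3.2 = 4.856.

MAP: 3.700. Posterior mean: 4.856.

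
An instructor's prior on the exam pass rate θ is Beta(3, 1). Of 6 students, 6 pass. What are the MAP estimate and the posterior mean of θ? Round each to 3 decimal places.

θ_MAP = 1.000, E[θ|data] = 0.900

Posterior: Beta(3+6, 1+0) = Beta(9, 1).
Since β = 1 ≤ 1 and α > 1, the Beta density is monotone increasing on [0,1]; the mode is at 1.
Mean = 9/(9+1) = 0.900.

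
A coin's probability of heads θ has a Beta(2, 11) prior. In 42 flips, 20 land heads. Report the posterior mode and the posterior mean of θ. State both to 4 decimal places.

θ_MAP = 0.3962, E[θ|data] = 0.4000

Posterior: Beta(2+20, 11+22) = Beta(22, 33).
Mode = (22−1)/(22+33−2) = 21/53 = 0.3962.
Mean = 22/(22+33) = 22/55 = 0.4000.
Mean > mode: the posterior has a right tail.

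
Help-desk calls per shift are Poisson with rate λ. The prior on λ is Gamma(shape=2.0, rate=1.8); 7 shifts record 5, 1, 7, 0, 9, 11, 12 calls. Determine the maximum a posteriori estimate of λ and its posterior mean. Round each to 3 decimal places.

MAP: 5.227. Posterior mean: 5.341.

Σ counts = 45. Posterior: Gamma(shape = 2.0+45 = 47.0, rate = 1.8+7 = 8.8).
Mode = (α−1)/β = 46.0/8.8 = 5.227.
Mean = α/β = 47.0/8.8 = 5.341.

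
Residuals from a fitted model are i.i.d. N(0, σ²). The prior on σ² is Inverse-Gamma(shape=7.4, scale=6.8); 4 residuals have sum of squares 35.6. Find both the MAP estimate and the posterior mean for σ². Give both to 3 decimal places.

σ²_MAP = 2.365, E[σ²|data] = 2.929

Posterior: Inverse-Gamma(shape = 7.4+4/2 = 9.4, scale = 6.8+35.6/2 = 24.6).
Mode = β/(α+1) = 24.6/10.4 = 2.365.
Mean = β/(α−1) = 24.6/8.4 = 2.929.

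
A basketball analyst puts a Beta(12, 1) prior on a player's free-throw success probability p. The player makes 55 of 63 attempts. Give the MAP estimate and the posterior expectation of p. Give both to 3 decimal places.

MAP: 0.892. Posterior mean: 0.882.

Posterior: Beta(12+55, 1+8) = Beta(67, 9).
Mode = (67−1)/(67+9−2) = 66/74 = 0.892.
Mean = 67/(67+9) = 67/76 = 0.882.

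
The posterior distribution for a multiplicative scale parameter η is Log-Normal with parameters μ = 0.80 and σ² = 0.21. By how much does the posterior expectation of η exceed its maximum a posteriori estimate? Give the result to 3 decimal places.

Mode = exp(μ − σ²) = exp(0.59) = 1.804.
Mean = exp(μ + σ²/2) = exp(0.905) = 2.472.
Difference = 2.472 − 1.804 = 0.668.

0.668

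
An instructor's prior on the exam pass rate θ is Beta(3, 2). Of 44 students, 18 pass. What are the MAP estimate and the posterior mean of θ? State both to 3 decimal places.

Posterior: Beta(3+18, 2+26) = Beta(21, 28).
Mode = (21−1)/(21+28−2) = 20/47 = 0.426.
Mean = 21/(21+28) = 21/49 = 0.429.

MAP estimate = 0.426, posterior mean = 0.429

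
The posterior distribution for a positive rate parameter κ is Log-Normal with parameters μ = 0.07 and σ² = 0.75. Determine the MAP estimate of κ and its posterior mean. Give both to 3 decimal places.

Mode = exp(μ − σ²) = exp(-0.68) = 0.507.
Mean = exp(μ + σ²/2) = exp(0.445) = 1.560.

MAP estimate = 0.507, posterior mean = 1.560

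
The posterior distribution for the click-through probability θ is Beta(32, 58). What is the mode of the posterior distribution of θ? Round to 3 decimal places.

Mode = (32−1)/(32+58−2) = 31/88 = 0.352.
Mean = 32/(32+58) = 32/90 = 0.356.
This is the posterior mode — the MAP estimate.

0.352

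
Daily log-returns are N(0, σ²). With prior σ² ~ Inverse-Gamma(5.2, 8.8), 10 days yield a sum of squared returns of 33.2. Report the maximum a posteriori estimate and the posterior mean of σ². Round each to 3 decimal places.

MAP = 2.268, posterior mean = 2.761

Posterior: Inverse-Gamma(shape = 5.2+10/2 = 10.2, scale = 8.8+33.2/2 = 25.4).
Mode = β/(α+1) = 25.4/11.2 = 2.268.
Mean = β/(α−1) = 25.4/9.2 = 2.761.
The posterior is right-skewed, so the mean exceeds the mode.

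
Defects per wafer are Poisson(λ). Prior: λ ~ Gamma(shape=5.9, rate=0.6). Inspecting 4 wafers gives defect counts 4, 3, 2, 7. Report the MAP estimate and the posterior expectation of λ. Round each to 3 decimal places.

Σ counts = 16. Posterior: Gamma(shape = 5.9+16 = 21.9, rate = 0.6+4 = 4.6).
Mode = (α−1)/β = 20.9/4.6 = 4.543.
Mean = α/β = 21.9/4.6 = 4.761.

MAP = 4.543; posterior mean = 4.761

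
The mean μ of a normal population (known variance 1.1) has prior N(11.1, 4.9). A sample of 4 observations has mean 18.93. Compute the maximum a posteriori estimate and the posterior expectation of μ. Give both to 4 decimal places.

Posterior for μ is Normal. Precision-weighted mean: (1/4.9·11.1 + 4/1.1·18.93) / (1/4.9 + 4/1.1) = 18.5139.
A Normal posterior is symmetric, so mode = mean.

μ_MAP = 18.5139, E[μ|data] = 18.5139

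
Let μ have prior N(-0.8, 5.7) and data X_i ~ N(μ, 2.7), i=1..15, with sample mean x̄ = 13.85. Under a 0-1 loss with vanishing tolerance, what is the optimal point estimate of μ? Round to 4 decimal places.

Posterior for μ is Normal. Precision-weighted mean: (1/5.7·-0.8 + 15/2.7·13.85) / (1/5.7 + 15/2.7) = 13.4015.
A Normal posterior is symmetric, so mode = mean.
This is the posterior mode — the MAP estimate.

13.4015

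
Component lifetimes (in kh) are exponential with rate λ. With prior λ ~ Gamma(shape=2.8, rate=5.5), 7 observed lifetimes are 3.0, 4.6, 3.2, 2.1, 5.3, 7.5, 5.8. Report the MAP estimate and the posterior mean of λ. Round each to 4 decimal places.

MAP estimate = 0.2378, posterior mean = 0.2649

Σ times = 31.5. Posterior: Gamma(shape = 2.8+7 = 9.8, rate = 5.5+31.5 = 37.0).
Mode = (α−1)/β = 8.8/37.0 = 0.2378.
Mean = α/β = 9.8/37.0 = 0.2649.
Right-skewed posterior ⇒ mode < mean.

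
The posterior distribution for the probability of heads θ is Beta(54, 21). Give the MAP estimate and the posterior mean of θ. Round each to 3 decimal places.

Mode = (54−1)/(54+21−2) = 53/73 = 0.726.
Mean = 54/(54+21) = 54/75 = 0.720.
Mode > mean: the posterior has a left tail.

MAP estimate = 0.726, posterior mean = 0.720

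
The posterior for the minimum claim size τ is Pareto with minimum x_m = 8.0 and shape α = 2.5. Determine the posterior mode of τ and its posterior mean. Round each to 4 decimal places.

MAP = 8.0000, posterior mean = 13.3333

The Pareto density is strictly decreasing on [x_m, ∞), so the mode is x_m = 8.0000.
Mean = α·x_m/(α−1) = 2.5·8.0/1.5 = 13.3333.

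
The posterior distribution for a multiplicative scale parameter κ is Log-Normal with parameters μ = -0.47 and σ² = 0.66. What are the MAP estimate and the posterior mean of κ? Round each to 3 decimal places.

Mode = exp(μ − σ²) = exp(-1.13) = 0.323.
Mean = exp(μ + σ²/2) = exp(-0.140) = 0.869.
Mean > mode: the posterior has a right tail.

MAP: 0.323. Posterior mean: 0.869.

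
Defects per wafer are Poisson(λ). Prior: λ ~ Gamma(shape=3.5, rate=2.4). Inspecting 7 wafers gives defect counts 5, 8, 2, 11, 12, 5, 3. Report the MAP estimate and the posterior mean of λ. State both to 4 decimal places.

MAP = 5.1596, posterior mean = 5.2660

Σ counts = 46. Posterior: Gamma(shape = 3.5+46 = 49.5, rate = 2.4+7 = 9.4).
Mode = (α−1)/β = 48.5/9.4 = 5.1596.
Mean = α/β = 49.5/9.4 = 5.2660.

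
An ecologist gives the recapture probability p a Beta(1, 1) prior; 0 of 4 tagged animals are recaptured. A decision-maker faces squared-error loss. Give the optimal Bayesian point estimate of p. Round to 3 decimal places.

Posterior: Beta(1+0, 1+4) = Beta(1, 5).
Since α = 1 ≤ 1 and β > 1, the Beta density is monotone decreasing on [0,1]; the mode is at 0.
Mean = 1/(1+5) = 0.167.
Squared-error loss ⇒ the optimal estimator is the posterior mean.

0.167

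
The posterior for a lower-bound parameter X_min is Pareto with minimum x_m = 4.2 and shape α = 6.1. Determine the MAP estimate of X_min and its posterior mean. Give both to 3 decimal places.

MAP = 4.200, posterior mean = 5.024

The Pareto density is strictly decreasing on [x_m, ∞), so the mode is x_m = 4.200.
Mean = α·x_m/(α−1) = 6.1·4.2/5.1 = 5.024.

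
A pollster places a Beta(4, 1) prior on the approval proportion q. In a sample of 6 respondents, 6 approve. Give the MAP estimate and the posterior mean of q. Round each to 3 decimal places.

Posterior: Beta(4+6, 1+0) = Beta(10, 1).
Since β = 1 ≤ 1 and α > 1, the Beta density is monotone increasing on [0,1]; the mode is at 1.
Mean = 10/(10+1) = 0.909.
Mode > mean: the posterior has a left tail.

MAP estimate = 1.000, posterior mean = 0.909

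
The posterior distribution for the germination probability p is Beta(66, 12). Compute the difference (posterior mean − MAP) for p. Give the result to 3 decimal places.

-0.009

Mode = (66−1)/(66+12−2) = 65/76 = 0.855.
Mean = 66/(66+12) = 66/78 = 0.846.
Difference = 0.846 − 0.855 = -0.009.
Left-skewed posterior ⇒ mean < mode.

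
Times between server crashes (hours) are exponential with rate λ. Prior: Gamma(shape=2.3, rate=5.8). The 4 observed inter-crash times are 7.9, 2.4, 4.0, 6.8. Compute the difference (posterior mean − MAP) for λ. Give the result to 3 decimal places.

0.037

Σ times = 21.1. Posterior: Gamma(shape = 2.3+4 = 6.3, rate = 5.8+21.1 = 26.9).
Mode = (α−1)/β = 5.3/26.9 = 0.197.
Mean = α/β = 6.3/26.9 = 0.234.
Difference = 0.234 − 0.197 = 0.037.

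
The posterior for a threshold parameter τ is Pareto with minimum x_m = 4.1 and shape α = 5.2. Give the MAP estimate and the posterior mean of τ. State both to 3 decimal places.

MAP = 4.100, posterior mean = 5.076

The Pareto density is strictly decreasing on [x_m, ∞), so the mode is x_m = 4.100.
Mean = α·x_m/(α−1) = 5.2·4.1/4.2 = 5.076.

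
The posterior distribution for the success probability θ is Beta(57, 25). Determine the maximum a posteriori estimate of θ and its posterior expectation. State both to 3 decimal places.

Mode = (57−1)/(57+25−2) = 56/80 = 0.700.
Mean = 57/(57+25) = 57/82 = 0.695.

MAP = 0.700, posterior mean = 0.695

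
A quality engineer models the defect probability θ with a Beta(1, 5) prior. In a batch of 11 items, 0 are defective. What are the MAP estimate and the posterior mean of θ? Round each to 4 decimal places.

MAP estimate = 0.0000, posterior mean = 0.0588

Posterior: Beta(1+0, 5+11) = Beta(1, 16).
Since α = 1 ≤ 1 and β > 1, the Beta density is monotone decreasing on [0,1]; the mode is at 0.
Mean = 1/(1+16) = 0.0588.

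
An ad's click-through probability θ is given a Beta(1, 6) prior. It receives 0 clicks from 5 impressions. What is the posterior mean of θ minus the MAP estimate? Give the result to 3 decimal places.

0.083

Posterior: Beta(1+0, 6+5) = Beta(1, 11).
Since α = 1 ≤ 1 and β > 1, the Beta density is monotone decreasing on [0,1]; the mode is at 0.
Mean = 1/(1+11) = 0.083.
Difference = 0.083 − 0.000 = 0.083.
The mean is pulled above the mode by the posterior's right skew.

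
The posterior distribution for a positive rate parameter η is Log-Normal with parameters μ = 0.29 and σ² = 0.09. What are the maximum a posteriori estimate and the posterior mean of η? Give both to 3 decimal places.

Mode = exp(μ − σ²) = exp(0.20) = 1.221.
Mean = exp(μ + σ²/2) = exp(0.335) = 1.398.

η_MAP = 1.221, E[η|data] = 1.398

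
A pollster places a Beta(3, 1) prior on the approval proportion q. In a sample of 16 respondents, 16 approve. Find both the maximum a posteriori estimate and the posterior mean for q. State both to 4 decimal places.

Posterior: Beta(3+16, 1+0) = Beta(19, 1).
Since β = 1 ≤ 1 and α > 1, the Beta density is monotone increasing on [0,1]; the mode is at 1.
Mean = 19/(19+1) = 0.9500.
The mean is pulled below the mode by the posterior's left skew.

MAP: 1.0000. Posterior mean: 0.9500.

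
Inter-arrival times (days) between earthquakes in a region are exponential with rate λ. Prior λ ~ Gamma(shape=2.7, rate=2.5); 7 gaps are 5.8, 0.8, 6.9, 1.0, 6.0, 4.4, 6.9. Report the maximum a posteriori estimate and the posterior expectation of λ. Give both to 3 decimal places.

Σ times = 31.8. Posterior: Gamma(shape = 2.7+7 = 9.7, rate = 2.5+31.8 = 34.3).
Mode = (α−1)/β = 8.7/34.3 = 0.254.
Mean = α/β = 9.7/34.3 = 0.283.

λ_MAP = 0.254, E[λ|data] = 0.283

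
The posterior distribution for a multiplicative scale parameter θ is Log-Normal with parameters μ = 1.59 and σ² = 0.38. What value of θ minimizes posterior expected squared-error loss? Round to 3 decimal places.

5.930

Mode = exp(μ − σ²) = exp(1.21) = 3.353.
Mean = exp(μ + σ²/2) = exp(1.780) = 5.930.
Squared-error loss ⇒ the optimal estimator is the posterior mean.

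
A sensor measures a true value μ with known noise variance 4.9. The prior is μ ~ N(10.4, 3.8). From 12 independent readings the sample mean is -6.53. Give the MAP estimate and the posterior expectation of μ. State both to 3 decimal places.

μ_MAP = -4.887, E[μ|data] = -4.887

Posterior for μ is Normal. Precision-weighted mean: (1/3.8·10.4 + 12/4.9·-6.53) / (1/3.8 + 12/4.9) = -4.887.
A Normal posterior is symmetric, so mode = mean.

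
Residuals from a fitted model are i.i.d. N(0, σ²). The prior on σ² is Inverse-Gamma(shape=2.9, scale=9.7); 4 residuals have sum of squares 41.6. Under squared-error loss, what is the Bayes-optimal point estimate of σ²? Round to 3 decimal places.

7.821

Posterior: Inverse-Gamma(shape = 2.9+4/2 = 4.9, scale = 9.7+41.6/2 = 30.5).
Mode = β/(α+1) = 30.5/5.9 = 5.169.
Mean = β/(α−1) = 30.5/3.9 = 7.821.
Squared-error loss ⇒ the optimal estimator is the posterior mean.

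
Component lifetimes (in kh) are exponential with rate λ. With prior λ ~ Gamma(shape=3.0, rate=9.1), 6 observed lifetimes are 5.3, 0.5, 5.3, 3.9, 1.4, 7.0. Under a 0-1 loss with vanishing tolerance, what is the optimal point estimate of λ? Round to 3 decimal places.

Σ times = 23.4. Posterior: Gamma(shape = 3.0+6 = 9.0, rate = 9.1+23.4 = 32.5).
Mode = (α−1)/β = 8.0/32.5 = 0.246.
Mean = α/β = 9.0/32.5 = 0.277.
This is the posterior mode — the MAP estimate.

0.246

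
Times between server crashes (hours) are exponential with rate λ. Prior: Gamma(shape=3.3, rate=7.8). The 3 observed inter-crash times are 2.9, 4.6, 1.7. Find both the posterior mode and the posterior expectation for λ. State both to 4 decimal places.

Σ times = 9.2. Posterior: Gamma(shape = 3.3+3 = 6.3, rate = 7.8+9.2 = 17.0).
Mode = (α−1)/β = 5.3/17.0 = 0.3118.
Mean = α/β = 6.3/17.0 = 0.3706.

λ_MAP = 0.3118, E[λ|data] = 0.3706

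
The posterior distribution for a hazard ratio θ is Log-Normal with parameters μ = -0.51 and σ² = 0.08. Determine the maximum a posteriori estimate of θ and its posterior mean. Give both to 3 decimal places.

MAP: 0.554. Posterior mean: 0.625.

Mode = exp(μ − σ²) = exp(-0.59) = 0.554.
Mean = exp(μ + σ²/2) = exp(-0.470) = 0.625.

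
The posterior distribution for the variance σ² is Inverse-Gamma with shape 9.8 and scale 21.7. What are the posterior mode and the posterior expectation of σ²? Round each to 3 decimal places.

MAP = 2.009, posterior mean = 2.466

Mode = β/(α+1) = 21.7/10.8 = 2.009.
Mean = β/(α−1) = 21.7/8.8 = 2.466.
The mean is pulled above the mode by the posterior's right skew.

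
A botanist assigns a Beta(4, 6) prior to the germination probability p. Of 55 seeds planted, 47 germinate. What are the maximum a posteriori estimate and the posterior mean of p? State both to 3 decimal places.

Posterior: Beta(4+47, 6+8) = Beta(51, 14).
Mode = (51−1)/(51+14−2) = 50/63 = 0.794.
Mean = 51/(51+14) = 51/65 = 0.785.

MAP = 0.794; posterior mean = 0.785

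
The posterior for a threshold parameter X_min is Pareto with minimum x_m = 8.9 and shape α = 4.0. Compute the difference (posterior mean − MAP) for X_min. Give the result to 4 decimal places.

2.9667

The Pareto density is strictly decreasing on [x_m, ∞), so the mode is x_m = 8.9000.
Mean = α·x_m/(α−1) = 4.0·8.9/3.0 = 11.8667.
Difference = 11.8667 − 8.9000 = 2.9667.
The mean is pulled above the mode by the posterior's right skew.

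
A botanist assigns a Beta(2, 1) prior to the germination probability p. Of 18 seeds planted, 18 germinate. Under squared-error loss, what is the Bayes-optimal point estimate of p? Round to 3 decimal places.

Posterior: Beta(2+18, 1+0) = Beta(20, 1).
Since β = 1 ≤ 1 and α > 1, the Beta density is monotone increasing on [0,1]; the mode is at 1.
Mean = 20/(20+1) = 0.952.
Squared-error loss ⇒ the optimal estimator is the posterior mean.

0.952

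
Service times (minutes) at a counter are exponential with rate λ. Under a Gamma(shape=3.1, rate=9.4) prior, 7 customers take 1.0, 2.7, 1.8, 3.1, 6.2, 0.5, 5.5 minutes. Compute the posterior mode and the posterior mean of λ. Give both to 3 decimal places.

posterior mode = 0.301, posterior mean = 0.334

Σ times = 20.8. Posterior: Gamma(shape = 3.1+7 = 10.1, rate = 9.4+20.8 = 30.2).
Mode = (α−1)/β = 9.1/30.2 = 0.301.
Mean = α/β = 10.1/30.2 = 0.334.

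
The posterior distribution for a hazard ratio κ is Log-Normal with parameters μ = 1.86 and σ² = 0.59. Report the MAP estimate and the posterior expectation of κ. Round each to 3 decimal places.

Mode = exp(μ − σ²) = exp(1.27) = 3.561.
Mean = exp(μ + σ²/2) = exp(2.155) = 8.628.

κ_MAP = 3.561, E[κ|data] = 8.628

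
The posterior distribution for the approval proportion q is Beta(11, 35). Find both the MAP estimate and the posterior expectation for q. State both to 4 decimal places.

MAP = 0.2273, posterior mean = 0.2391

Mode = (11−1)/(11+35−2) = 10/44 = 0.2273.
Mean = 11/(11+35) = 11/46 = 0.2391.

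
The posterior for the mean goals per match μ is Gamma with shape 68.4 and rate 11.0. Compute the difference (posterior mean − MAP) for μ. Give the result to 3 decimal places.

0.091

Mode = (α−1)/β = 67.4/11.0 = 6.127.
Mean = α/β = 68.4/11.0 = 6.218.
Difference = 6.218 − 6.127 = 0.091.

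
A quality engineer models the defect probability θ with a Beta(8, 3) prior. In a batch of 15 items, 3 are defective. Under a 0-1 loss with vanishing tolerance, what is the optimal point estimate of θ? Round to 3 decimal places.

0.417

Posterior: Beta(8+3, 3+12) = Beta(11, 15).
Mode = (11−1)/(11+15−2) = 10/24 = 0.417.
Mean = 11/(11+15) = 11/26 = 0.423.
This is the posterior mode — the MAP estimate.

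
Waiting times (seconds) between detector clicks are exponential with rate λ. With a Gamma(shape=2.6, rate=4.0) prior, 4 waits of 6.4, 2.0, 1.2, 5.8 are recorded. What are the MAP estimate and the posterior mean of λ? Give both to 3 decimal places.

Σ times = 15.4. Posterior: Gamma(shape = 2.6+4 = 6.6, rate = 4.0+15.4 = 19.4).
Mode = (α−1)/β = 5.6/19.4 = 0.289.
Mean = α/β = 6.6/19.4 = 0.340.
The mean is pulled above the mode by the posterior's right skew.

λ_MAP = 0.289, E[λ|data] = 0.340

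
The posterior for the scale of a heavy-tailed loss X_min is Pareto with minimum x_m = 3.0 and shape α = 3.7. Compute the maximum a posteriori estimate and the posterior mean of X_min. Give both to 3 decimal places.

The Pareto density is strictly decreasing on [x_m, ∞), so the mode is x_m = 3.000.
Mean = α·x_m/(α−1) = 3.7·3.0/2.7 = 4.111.

maximum a posteriori estimate = 3.000, posterior mean = 4.111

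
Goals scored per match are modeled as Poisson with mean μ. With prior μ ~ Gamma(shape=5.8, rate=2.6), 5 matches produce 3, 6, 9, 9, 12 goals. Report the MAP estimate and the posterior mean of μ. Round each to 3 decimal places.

Σ counts = 39. Posterior: Gamma(shape = 5.8+39 = 44.8, rate = 2.6+5 = 7.6).
Mode = (α−1)/β = 43.8/7.6 = 5.763.
Mean = α/β = 44.8/7.6 = 5.895.
Right-skewed posterior ⇒ mode < mean.

MAP = 5.763; posterior mean = 5.895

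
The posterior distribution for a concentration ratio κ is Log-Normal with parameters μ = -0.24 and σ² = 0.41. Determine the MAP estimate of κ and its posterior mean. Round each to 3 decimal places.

Mode = exp(μ − σ²) = exp(-0.65) = 0.522.
Mean = exp(μ + σ²/2) = exp(-0.035) = 0.966.

MAP = 0.522, posterior mean = 0.966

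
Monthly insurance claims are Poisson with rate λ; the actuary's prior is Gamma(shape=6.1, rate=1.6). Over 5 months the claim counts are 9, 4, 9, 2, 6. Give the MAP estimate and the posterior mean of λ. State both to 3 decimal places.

Σ counts = 30. Posterior: Gamma(shape = 6.1+30 = 36.1, rate = 1.6+5 = 6.6).
Mode = (α−1)/β = 35.1/6.6 = 5.318.
Mean = α/β = 36.1/6.6 = 5.470.

MAP estimate = 5.318, posterior mean = 5.470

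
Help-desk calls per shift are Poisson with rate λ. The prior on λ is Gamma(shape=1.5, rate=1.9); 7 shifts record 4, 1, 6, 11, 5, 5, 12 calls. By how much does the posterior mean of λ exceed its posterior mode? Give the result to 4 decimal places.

0.1124

Σ counts = 44. Posterior: Gamma(shape = 1.5+44 = 45.5, rate = 1.9+7 = 8.9).
Mode = (α−1)/β = 44.5/8.9 = 5.0000.
Mean = α/β = 45.5/8.9 = 5.1124.
Difference = 5.1124 − 5.0000 = 0.1124.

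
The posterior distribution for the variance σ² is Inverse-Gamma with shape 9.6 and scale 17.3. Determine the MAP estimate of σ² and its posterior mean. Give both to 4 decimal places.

Mode = β/(α+1) = 17.3/10.6 = 1.6321.
Mean = β/(α−1) = 17.3/8.6 = 2.0116.

MAP = 1.6321, posterior mean = 2.0116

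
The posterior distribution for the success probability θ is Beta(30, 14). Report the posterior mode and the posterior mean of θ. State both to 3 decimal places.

Mode = (30−1)/(30+14−2) = 29/42 = 0.690.
Mean = 30/(30+14) = 30/44 = 0.682.

MAP: 0.690. Posterior mean: 0.682.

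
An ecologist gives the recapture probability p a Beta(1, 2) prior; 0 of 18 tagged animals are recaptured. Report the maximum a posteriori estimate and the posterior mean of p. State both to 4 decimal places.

MAP = 0.0000, posterior mean = 0.0476

Posterior: Beta(1+0, 2+18) = Beta(1, 20).
Since α = 1 ≤ 1 and β > 1, the Beta density is monotone decreasing on [0,1]; the mode is at 0.
Mean = 1/(1+20) = 0.0476.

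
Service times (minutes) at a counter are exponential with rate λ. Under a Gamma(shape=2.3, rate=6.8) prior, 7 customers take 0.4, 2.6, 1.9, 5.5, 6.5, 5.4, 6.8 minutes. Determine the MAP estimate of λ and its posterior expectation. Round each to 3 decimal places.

MAP = 0.231, posterior mean = 0.259

Σ times = 29.1. Posterior: Gamma(shape = 2.3+7 = 9.3, rate = 6.8+29.1 = 35.9).
Mode = (α−1)/β = 8.3/35.9 = 0.231.
Mean = α/β = 9.3/35.9 = 0.259.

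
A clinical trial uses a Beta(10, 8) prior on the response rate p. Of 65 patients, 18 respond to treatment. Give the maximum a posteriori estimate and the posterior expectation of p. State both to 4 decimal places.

Posterior: Beta(10+18, 8+47) = Beta(28, 55).
Mode = (28−1)/(28+55−2) = 27/81 = 0.3333.
Mean = 28/(28+55) = 28/83 = 0.3373.
The posterior is right-skewed, so the mean exceeds the mode.

MAP = 0.3333, posterior mean = 0.3373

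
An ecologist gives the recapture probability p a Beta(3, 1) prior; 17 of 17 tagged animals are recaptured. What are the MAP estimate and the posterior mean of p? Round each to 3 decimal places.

Posterior: Beta(3+17, 1+0) = Beta(20, 1).
Since β = 1 ≤ 1 and α > 1, the Beta density is monotone increasing on [0,1]; the mode is at 1.
Mean = 20/(20+1) = 0.952.

MAP: 1.000. Posterior mean: 0.952.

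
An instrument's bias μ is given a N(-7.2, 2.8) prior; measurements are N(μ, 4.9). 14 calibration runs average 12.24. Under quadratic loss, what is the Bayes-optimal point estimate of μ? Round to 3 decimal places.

Posterior for μ is Normal. Precision-weighted mean: (1/2.8·-7.2 + 14/4.9·12.24) / (1/2.8 + 14/4.9) = 10.080.
A Normal posterior is symmetric, so mode = mean.
Quadratic loss ⇒ the optimal estimator is the posterior mean.

10.080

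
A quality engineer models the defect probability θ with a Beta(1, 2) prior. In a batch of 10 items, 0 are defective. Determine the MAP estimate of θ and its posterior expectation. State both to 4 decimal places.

Posterior: Beta(1+0, 2+10) = Beta(1, 12).
Since α = 1 ≤ 1 and β > 1, the Beta density is monotone decreasing on [0,1]; the mode is at 0.
Mean = 1/(1+12) = 0.0769.
Mean > mode: the posterior has a right tail.

MAP = 0.0000; posterior mean = 0.0769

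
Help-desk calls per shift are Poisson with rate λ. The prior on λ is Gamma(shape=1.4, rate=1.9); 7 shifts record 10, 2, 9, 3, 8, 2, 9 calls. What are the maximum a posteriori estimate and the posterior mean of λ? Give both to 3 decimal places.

Σ counts = 43. Posterior: Gamma(shape = 1.4+43 = 44.4, rate = 1.9+7 = 8.9).
Mode = (α−1)/β = 43.4/8.9 = 4.876.
Mean = α/β = 44.4/8.9 = 4.989.
Right-skewed posterior ⇒ mode < mean.

maximum a posteriori estimate = 4.876, posterior mean = 4.989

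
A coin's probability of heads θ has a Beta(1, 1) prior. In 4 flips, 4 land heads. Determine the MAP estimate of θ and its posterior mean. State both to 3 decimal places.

Posterior: Beta(1+4, 1+0) = Beta(5, 1).
Since β = 1 ≤ 1 and α > 1, the Beta density is monotone increasing on [0,1]; the mode is at 1.
Mean = 5/(5+1) = 0.833.
Mode > mean: the posterior has a left tail.

MAP = 1.000, posterior mean = 0.833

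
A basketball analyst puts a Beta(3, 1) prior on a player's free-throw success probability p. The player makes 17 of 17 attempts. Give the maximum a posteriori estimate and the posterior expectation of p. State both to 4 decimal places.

Posterior: Beta(3+17, 1+0) = Beta(20, 1).
Since β = 1 ≤ 1 and α > 1, the Beta density is monotone increasing on [0,1]; the mode is at 1.
Mean = 20/(20+1) = 0.9524.

p_MAP = 1.0000, E[p|data] = 0.9524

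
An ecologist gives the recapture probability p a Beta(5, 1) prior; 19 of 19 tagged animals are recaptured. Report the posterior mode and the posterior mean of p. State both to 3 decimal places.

MAP: 1.000. Posterior mean: 0.960.

Posterior: Beta(5+19, 1+0) = Beta(24, 1).
Since β = 1 ≤ 1 and α > 1, the Beta density is monotone increasing on [0,1]; the mode is at 1.
Mean = 24/(24+1) = 0.960.
The posterior is left-skewed, so the mode exceeds the mean.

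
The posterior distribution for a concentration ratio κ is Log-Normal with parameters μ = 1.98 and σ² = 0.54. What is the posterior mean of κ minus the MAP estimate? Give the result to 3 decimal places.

5.267

Mode = exp(μ − σ²) = exp(1.44) = 4.221.
Mean = exp(μ + σ²/2) = exp(2.250) = 9.488.
Difference = 9.488 − 4.221 = 5.267.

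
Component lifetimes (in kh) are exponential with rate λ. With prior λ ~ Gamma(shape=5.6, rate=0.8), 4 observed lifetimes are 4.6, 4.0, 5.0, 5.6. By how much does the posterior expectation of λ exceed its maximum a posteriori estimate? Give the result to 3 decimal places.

0.050

Σ times = 19.2. Posterior: Gamma(shape = 5.6+4 = 9.6, rate = 0.8+19.2 = 20.0).
Mode = (α−1)/β = 8.6/20.0 = 0.430.
Mean = α/β = 9.6/20.0 = 0.480.
Difference = 0.480 − 0.430 = 0.050.
The mean is pulled above the mode by the posterior's right skew.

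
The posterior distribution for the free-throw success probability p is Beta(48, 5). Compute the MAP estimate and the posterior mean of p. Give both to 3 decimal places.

Mode = (48−1)/(48+5−2) = 47/51 = 0.922.
Mean = 48/(48+5) = 48/53 = 0.906.
The posterior is left-skewed, so the mode exceeds the mean.

MAP = 0.922, posterior mean = 0.906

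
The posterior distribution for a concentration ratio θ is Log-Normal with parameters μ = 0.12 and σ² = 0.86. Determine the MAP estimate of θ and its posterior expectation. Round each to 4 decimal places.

MAP = 0.4771; posterior mean = 1.7333

Mode = exp(μ − σ²) = exp(-0.74) = 0.4771.
Mean = exp(μ + σ²/2) = exp(0.550) = 1.7333.
The mean is pulled above the mode by the posterior's right skew.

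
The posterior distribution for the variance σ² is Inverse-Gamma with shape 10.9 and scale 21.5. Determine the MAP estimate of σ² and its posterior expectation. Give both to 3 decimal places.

Mode = β/(α+1) = 21.5/11.9 = 1.807.
Mean = β/(α−1) = 21.5/9.9 = 2.172.

MAP estimate = 1.807, posterior expectation = 2.172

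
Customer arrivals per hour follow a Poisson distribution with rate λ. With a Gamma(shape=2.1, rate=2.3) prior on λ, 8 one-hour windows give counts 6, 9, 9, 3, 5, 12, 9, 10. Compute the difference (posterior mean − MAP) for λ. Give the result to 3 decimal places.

0.097

Σ counts = 63. Posterior: Gamma(shape = 2.1+63 = 65.1, rate = 2.3+8 = 10.3).
Mode = (α−1)/β = 64.1/10.3 = 6.223.
Mean = α/β = 65.1/10.3 = 6.320.
Difference = 6.320 − 6.223 = 0.097.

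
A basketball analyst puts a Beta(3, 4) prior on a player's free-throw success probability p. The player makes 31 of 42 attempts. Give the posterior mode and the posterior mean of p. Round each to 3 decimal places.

p_MAP = 0.702, E[p|data] = 0.694

Posterior: Beta(3+31, 4+11) = Beta(34, 15).
Mode = (34−1)/(34+15−2) = 33/47 = 0.702.
Mean = 34/(34+15) = 34/49 = 0.694.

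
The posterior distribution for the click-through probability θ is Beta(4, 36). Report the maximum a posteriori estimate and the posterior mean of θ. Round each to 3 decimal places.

MAP: 0.079. Posterior mean: 0.100.

Mode = (4−1)/(4+36−2) = 3/38 = 0.079.
Mean = 4/(4+36) = 4/40 = 0.100.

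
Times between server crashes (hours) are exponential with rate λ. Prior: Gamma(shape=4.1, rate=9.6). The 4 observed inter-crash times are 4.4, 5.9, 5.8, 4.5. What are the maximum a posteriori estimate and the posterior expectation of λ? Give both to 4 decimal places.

MAP = 0.2351, posterior mean = 0.2682

Σ times = 20.6. Posterior: Gamma(shape = 4.1+4 = 8.1, rate = 9.6+20.6 = 30.2).
Mode = (α−1)/β = 7.1/30.2 = 0.2351.
Mean = α/β = 8.1/30.2 = 0.2682.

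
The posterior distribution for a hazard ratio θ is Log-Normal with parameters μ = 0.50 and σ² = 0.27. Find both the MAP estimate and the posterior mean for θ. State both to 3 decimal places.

θ_MAP = 1.259, E[θ|data] = 1.887

Mode = exp(μ − σ²) = exp(0.23) = 1.259.
Mean = exp(μ + σ²/2) = exp(0.635) = 1.887.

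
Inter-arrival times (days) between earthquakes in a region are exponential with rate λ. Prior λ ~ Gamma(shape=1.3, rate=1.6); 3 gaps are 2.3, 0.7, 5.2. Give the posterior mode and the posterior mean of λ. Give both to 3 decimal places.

Σ times = 8.2. Posterior: Gamma(shape = 1.3+3 = 4.3, rate = 1.6+8.2 = 9.8).
Mode = (α−1)/β = 3.3/9.8 = 0.337.
Mean = α/β = 4.3/9.8 = 0.439.
Mean > mode: the posterior has a right tail.

λ_MAP = 0.337, E[λ|data] = 0.439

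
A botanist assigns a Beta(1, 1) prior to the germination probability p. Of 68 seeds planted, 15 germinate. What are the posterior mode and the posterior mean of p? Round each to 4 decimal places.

Posterior: Beta(1+15, 1+53) = Beta(16, 54).
Mode = (16−1)/(16+54−2) = 15/68 = 0.2206.
With a flat prior the MAP equals the MLE, 15/68.
Mean = 16/(16+54) = 16/70 = 0.2286.

MAP = 0.2206; posterior mean = 0.2286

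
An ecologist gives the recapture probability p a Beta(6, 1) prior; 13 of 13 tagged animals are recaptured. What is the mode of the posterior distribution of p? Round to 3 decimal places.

1.000

Posterior: Beta(6+13, 1+0) = Beta(19, 1).
Since β = 1 ≤ 1 and α > 1, the Beta density is monotone increasing on [0,1]; the mode is at 1.
Mean = 19/(19+1) = 0.950.
This is the posterior mode — the MAP estimate.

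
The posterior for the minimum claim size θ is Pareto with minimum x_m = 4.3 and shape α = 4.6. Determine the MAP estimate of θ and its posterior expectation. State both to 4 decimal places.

The Pareto density is strictly decreasing on [x_m, ∞), so the mode is x_m = 4.3000.
Mean = α·x_m/(α−1) = 4.6·4.3/3.6 = 5.4944.

MAP estimate = 4.3000, posterior expectation = 5.4944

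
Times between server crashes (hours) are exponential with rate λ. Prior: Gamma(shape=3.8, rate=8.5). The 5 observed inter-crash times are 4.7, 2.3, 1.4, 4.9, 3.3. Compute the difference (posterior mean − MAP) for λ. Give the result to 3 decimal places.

0.040

Σ times = 16.6. Posterior: Gamma(shape = 3.8+5 = 8.8, rate = 8.5+16.6 = 25.1).
Mode = (α−1)/β = 7.8/25.1 = 0.311.
Mean = α/β = 8.8/25.1 = 0.351.
Difference = 0.351 − 0.311 = 0.040.
Mean > mode: the posterior has a right tail.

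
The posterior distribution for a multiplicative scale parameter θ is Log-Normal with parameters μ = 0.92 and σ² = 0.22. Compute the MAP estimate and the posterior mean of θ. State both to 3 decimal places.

MAP estimate = 2.014, posterior mean = 2.801

Mode = exp(μ − σ²) = exp(0.70) = 2.014.
Mean = exp(μ + σ²/2) = exp(1.030) = 2.801.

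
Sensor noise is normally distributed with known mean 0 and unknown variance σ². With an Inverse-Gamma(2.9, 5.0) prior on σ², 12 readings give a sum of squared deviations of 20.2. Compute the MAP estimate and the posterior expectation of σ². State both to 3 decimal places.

MAP estimate = 1.525, posterior expectation = 1.911

Posterior: Inverse-Gamma(shape = 2.9+12/2 = 8.9, scale = 5.0+20.2/2 = 15.1).
Mode = β/(α+1) = 15.1/9.9 = 1.525.
Mean = β/(α−1) = 15.1/7.9 = 1.911.
Right-skewed posterior ⇒ mode < mean.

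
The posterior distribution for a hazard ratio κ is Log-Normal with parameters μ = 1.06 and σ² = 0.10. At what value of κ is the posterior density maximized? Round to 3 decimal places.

2.612

Mode = exp(μ − σ²) = exp(0.96) = 2.612.
Mean = exp(μ + σ²/2) = exp(1.110) = 3.034.
This is the posterior mode — the MAP estimate.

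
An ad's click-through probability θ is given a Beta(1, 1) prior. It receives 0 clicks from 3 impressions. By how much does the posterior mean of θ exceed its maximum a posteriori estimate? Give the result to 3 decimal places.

Posterior: Beta(1+0, 1+3) = Beta(1, 4).
Since α = 1 ≤ 1 and β > 1, the Beta density is monotone decreasing on [0,1]; the mode is at 0.
Mean = 1/(1+4) = 0.200.
Difference = 0.200 − 0.000 = 0.200.

0.200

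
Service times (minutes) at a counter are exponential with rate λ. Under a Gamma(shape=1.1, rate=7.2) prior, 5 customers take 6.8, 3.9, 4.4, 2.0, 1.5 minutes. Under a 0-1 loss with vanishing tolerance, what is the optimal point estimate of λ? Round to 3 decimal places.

Σ times = 18.6. Posterior: Gamma(shape = 1.1+5 = 6.1, rate = 7.2+18.6 = 25.8).
Mode = (α−1)/β = 5.1/25.8 = 0.198.
Mean = α/β = 6.1/25.8 = 0.236.
This is the posterior mode — the MAP estimate.

0.198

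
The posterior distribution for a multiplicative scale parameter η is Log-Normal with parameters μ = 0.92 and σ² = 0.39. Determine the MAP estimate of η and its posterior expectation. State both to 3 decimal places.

η_MAP = 1.699, E[η|data] = 3.050

Mode = exp(μ − σ²) = exp(0.53) = 1.699.
Mean = exp(μ + σ²/2) = exp(1.115) = 3.050.
Right-skewed posterior ⇒ mode < mean.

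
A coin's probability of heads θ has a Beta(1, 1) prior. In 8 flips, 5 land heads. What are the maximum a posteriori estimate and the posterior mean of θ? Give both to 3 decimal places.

Posterior: Beta(1+5, 1+3) = Beta(6, 4).
Mode = (6−1)/(6+4−2) = 5/8 = 0.625.
With a flat prior the MAP equals the MLE, 5/8.
Mean = 6/(6+4) = 6/10 = 0.600.

maximum a posteriori estimate = 0.625, posterior mean = 0.600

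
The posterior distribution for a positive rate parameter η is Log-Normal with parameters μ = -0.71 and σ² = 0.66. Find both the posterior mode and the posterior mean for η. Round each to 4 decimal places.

MAP = 0.2541, posterior mean = 0.6839

Mode = exp(μ − σ²) = exp(-1.37) = 0.2541.
Mean = exp(μ + σ²/2) = exp(-0.380) = 0.6839.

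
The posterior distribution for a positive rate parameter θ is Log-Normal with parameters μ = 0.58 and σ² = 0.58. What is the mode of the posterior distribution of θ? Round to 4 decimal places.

1.0000

Mode = exp(μ − σ²) = exp(0.00) = 1.0000.
Mean = exp(μ + σ²/2) = exp(0.870) = 2.3869.
This is the posterior mode — the MAP estimate.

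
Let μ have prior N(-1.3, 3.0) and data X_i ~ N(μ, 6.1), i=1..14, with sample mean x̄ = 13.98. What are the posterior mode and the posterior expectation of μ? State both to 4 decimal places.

Posterior for μ is Normal. Precision-weighted mean: (1/3.0·-1.3 + 14/6.1·13.98) / (1/3.0 + 14/6.1) = 12.0422.
A Normal posterior is symmetric, so mode = mean.

MAP: 12.0422. Posterior mean: 12.0422.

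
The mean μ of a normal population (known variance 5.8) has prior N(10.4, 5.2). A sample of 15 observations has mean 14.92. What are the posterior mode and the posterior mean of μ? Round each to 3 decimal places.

MAP: 14.607. Posterior mean: 14.607.

Posterior for μ is Normal. Precision-weighted mean: (1/5.2·10.4 + 15/5.8·14.92) / (1/5.2 + 15/5.8) = 14.607.
A Normal posterior is symmetric, so mode = mean.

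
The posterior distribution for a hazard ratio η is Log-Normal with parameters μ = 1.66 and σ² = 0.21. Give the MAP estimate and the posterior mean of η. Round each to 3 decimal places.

Mode = exp(μ − σ²) = exp(1.45) = 4.263.
Mean = exp(μ + σ²/2) = exp(1.765) = 5.842.

η_MAP = 4.263, E[η|data] = 5.842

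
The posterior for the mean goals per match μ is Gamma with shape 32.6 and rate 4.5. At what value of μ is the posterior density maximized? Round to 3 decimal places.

7.022

Mode = (α−1)/β = 31.6/4.5 = 7.022.
Mean = α/β = 32.6/4.5 = 7.244.
This is the posterior mode — the MAP estimate.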